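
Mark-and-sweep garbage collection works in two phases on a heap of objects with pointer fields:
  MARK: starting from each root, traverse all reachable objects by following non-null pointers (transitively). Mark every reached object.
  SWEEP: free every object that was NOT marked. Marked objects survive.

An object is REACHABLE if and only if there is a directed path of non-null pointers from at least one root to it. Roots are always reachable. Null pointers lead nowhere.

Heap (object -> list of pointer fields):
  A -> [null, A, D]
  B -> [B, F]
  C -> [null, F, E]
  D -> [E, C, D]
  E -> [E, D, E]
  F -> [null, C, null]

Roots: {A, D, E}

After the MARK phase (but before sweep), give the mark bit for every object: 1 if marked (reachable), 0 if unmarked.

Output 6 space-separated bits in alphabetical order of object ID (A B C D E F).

Roots: A D E
Mark A: refs=null A D, marked=A
Mark D: refs=E C D, marked=A D
Mark E: refs=E D E, marked=A D E
Mark C: refs=null F E, marked=A C D E
Mark F: refs=null C null, marked=A C D E F
Unmarked (collected): B

Answer: 1 0 1 1 1 1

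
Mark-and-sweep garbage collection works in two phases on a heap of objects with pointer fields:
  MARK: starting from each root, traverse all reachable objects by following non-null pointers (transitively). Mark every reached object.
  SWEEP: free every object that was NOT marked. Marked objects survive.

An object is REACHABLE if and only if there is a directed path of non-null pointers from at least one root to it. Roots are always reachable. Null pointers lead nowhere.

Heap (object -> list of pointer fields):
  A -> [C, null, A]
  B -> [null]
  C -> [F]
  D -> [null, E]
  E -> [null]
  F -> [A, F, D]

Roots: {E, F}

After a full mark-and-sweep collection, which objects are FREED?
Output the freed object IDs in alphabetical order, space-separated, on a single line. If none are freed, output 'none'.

Roots: E F
Mark E: refs=null, marked=E
Mark F: refs=A F D, marked=E F
Mark A: refs=C null A, marked=A E F
Mark D: refs=null E, marked=A D E F
Mark C: refs=F, marked=A C D E F
Unmarked (collected): B

Answer: B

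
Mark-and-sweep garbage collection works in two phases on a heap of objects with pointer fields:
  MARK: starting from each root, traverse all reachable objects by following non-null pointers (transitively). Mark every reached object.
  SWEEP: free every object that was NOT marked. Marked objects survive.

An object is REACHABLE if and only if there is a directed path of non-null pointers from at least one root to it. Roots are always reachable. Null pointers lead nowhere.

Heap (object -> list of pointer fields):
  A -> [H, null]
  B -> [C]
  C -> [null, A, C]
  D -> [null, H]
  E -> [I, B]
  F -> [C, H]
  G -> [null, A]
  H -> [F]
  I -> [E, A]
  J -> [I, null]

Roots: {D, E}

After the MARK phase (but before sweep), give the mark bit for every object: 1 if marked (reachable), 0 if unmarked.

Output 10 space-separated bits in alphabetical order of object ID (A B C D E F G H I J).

Roots: D E
Mark D: refs=null H, marked=D
Mark E: refs=I B, marked=D E
Mark H: refs=F, marked=D E H
Mark I: refs=E A, marked=D E H I
Mark B: refs=C, marked=B D E H I
Mark F: refs=C H, marked=B D E F H I
Mark A: refs=H null, marked=A B D E F H I
Mark C: refs=null A C, marked=A B C D E F H I
Unmarked (collected): G J

Answer: 1 1 1 1 1 1 0 1 1 0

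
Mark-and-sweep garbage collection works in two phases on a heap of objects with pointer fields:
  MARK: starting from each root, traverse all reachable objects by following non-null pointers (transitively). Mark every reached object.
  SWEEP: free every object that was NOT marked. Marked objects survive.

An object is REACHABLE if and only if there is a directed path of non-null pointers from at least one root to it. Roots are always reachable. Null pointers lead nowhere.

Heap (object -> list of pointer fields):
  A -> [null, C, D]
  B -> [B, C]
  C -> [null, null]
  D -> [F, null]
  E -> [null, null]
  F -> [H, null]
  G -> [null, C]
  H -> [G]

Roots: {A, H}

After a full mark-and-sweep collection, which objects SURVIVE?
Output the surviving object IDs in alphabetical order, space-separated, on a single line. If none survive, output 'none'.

Roots: A H
Mark A: refs=null C D, marked=A
Mark H: refs=G, marked=A H
Mark C: refs=null null, marked=A C H
Mark D: refs=F null, marked=A C D H
Mark G: refs=null C, marked=A C D G H
Mark F: refs=H null, marked=A C D F G H
Unmarked (collected): B E

Answer: A C D F G H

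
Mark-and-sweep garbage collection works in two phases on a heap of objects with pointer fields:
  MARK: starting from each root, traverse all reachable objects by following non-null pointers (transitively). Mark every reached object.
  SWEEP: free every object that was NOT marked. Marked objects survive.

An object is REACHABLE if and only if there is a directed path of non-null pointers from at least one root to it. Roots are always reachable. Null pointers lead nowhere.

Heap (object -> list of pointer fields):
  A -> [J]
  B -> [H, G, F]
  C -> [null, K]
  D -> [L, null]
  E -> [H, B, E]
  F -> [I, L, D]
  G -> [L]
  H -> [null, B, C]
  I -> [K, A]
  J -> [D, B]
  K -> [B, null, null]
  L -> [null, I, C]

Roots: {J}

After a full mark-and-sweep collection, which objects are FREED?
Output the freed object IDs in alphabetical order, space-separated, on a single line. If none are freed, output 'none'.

Answer: E

Derivation:
Roots: J
Mark J: refs=D B, marked=J
Mark D: refs=L null, marked=D J
Mark B: refs=H G F, marked=B D J
Mark L: refs=null I C, marked=B D J L
Mark H: refs=null B C, marked=B D H J L
Mark G: refs=L, marked=B D G H J L
Mark F: refs=I L D, marked=B D F G H J L
Mark I: refs=K A, marked=B D F G H I J L
Mark C: refs=null K, marked=B C D F G H I J L
Mark K: refs=B null null, marked=B C D F G H I J K L
Mark A: refs=J, marked=A B C D F G H I J K L
Unmarked (collected): E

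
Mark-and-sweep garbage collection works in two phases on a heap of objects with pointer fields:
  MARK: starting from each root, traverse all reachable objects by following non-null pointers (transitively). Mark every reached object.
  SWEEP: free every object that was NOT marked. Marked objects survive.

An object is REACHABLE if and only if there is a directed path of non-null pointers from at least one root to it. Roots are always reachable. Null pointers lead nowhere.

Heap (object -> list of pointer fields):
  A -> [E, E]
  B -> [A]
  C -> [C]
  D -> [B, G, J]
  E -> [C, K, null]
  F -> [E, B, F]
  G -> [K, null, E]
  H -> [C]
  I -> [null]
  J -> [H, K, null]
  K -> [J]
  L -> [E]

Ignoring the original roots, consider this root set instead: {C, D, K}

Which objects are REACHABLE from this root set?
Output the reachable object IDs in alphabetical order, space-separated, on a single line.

Roots: C D K
Mark C: refs=C, marked=C
Mark D: refs=B G J, marked=C D
Mark K: refs=J, marked=C D K
Mark B: refs=A, marked=B C D K
Mark G: refs=K null E, marked=B C D G K
Mark J: refs=H K null, marked=B C D G J K
Mark A: refs=E E, marked=A B C D G J K
Mark E: refs=C K null, marked=A B C D E G J K
Mark H: refs=C, marked=A B C D E G H J K
Unmarked (collected): F I L

Answer: A B C D E G H J K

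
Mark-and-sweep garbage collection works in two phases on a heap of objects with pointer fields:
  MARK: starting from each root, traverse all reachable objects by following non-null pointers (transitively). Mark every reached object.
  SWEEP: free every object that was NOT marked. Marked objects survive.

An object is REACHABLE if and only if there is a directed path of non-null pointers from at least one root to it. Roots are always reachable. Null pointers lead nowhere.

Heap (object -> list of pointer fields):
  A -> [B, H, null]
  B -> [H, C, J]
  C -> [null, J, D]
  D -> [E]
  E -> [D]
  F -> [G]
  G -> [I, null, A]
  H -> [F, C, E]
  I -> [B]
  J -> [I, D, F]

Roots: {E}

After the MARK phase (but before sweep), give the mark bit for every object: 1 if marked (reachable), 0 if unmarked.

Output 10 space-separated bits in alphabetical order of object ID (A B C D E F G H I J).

Roots: E
Mark E: refs=D, marked=E
Mark D: refs=E, marked=D E
Unmarked (collected): A B C F G H I J

Answer: 0 0 0 1 1 0 0 0 0 0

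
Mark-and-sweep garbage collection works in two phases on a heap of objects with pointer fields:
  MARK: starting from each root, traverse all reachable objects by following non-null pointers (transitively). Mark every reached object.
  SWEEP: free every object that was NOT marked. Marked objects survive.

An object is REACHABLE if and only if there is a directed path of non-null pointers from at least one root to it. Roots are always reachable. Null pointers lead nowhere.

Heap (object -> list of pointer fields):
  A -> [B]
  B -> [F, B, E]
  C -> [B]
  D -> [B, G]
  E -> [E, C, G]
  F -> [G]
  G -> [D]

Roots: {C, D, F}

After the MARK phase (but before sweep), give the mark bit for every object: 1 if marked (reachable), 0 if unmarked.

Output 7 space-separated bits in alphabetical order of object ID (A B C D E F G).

Answer: 0 1 1 1 1 1 1

Derivation:
Roots: C D F
Mark C: refs=B, marked=C
Mark D: refs=B G, marked=C D
Mark F: refs=G, marked=C D F
Mark B: refs=F B E, marked=B C D F
Mark G: refs=D, marked=B C D F G
Mark E: refs=E C G, marked=B C D E F G
Unmarked (collected): A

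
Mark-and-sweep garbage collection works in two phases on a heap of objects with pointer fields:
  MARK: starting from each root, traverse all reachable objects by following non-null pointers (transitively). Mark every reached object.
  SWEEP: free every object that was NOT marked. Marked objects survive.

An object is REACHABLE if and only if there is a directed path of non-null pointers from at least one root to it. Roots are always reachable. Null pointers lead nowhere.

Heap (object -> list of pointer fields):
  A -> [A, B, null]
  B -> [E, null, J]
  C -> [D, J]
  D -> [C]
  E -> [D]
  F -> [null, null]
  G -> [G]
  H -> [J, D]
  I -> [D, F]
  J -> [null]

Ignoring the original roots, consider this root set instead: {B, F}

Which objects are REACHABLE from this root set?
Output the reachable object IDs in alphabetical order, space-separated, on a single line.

Answer: B C D E F J

Derivation:
Roots: B F
Mark B: refs=E null J, marked=B
Mark F: refs=null null, marked=B F
Mark E: refs=D, marked=B E F
Mark J: refs=null, marked=B E F J
Mark D: refs=C, marked=B D E F J
Mark C: refs=D J, marked=B C D E F J
Unmarked (collected): A G H I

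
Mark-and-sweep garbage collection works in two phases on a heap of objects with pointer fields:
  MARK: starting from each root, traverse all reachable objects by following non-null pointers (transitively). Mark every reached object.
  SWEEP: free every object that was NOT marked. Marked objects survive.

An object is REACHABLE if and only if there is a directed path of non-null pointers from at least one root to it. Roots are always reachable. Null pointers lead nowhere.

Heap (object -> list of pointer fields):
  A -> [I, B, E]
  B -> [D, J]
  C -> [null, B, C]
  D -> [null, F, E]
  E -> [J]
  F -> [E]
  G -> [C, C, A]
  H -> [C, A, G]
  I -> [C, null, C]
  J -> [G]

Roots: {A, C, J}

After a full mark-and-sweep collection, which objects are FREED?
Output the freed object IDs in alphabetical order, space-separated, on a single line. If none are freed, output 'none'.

Answer: H

Derivation:
Roots: A C J
Mark A: refs=I B E, marked=A
Mark C: refs=null B C, marked=A C
Mark J: refs=G, marked=A C J
Mark I: refs=C null C, marked=A C I J
Mark B: refs=D J, marked=A B C I J
Mark E: refs=J, marked=A B C E I J
Mark G: refs=C C A, marked=A B C E G I J
Mark D: refs=null F E, marked=A B C D E G I J
Mark F: refs=E, marked=A B C D E F G I J
Unmarked (collected): H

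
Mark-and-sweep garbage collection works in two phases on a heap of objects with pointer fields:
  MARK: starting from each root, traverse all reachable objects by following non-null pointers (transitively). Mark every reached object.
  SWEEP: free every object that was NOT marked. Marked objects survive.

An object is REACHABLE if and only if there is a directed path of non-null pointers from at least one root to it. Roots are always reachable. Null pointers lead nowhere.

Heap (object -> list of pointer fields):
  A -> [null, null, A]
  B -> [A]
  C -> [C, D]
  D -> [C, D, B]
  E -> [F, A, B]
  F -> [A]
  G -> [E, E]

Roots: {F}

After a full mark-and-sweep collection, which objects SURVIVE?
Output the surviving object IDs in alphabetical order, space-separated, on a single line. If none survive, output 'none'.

Roots: F
Mark F: refs=A, marked=F
Mark A: refs=null null A, marked=A F
Unmarked (collected): B C D E G

Answer: A F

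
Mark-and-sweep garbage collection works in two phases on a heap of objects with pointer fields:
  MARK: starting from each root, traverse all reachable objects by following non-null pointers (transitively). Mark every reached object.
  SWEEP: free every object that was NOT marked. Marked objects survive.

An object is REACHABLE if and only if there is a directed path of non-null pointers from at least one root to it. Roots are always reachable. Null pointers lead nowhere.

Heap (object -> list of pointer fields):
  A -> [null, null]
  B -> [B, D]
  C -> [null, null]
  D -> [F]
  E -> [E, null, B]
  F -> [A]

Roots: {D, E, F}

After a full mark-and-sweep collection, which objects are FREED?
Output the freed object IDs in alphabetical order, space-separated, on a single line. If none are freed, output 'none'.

Roots: D E F
Mark D: refs=F, marked=D
Mark E: refs=E null B, marked=D E
Mark F: refs=A, marked=D E F
Mark B: refs=B D, marked=B D E F
Mark A: refs=null null, marked=A B D E F
Unmarked (collected): C

Answer: C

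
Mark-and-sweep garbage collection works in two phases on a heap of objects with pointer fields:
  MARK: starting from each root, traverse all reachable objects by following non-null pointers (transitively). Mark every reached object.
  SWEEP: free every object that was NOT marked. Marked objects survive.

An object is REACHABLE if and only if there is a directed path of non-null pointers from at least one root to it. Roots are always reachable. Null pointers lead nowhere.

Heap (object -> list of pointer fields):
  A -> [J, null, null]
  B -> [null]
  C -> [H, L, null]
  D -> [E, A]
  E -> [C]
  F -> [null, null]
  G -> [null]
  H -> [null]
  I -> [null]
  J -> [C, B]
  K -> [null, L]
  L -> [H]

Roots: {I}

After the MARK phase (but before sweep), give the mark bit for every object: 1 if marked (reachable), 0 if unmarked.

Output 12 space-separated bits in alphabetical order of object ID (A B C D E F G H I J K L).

Answer: 0 0 0 0 0 0 0 0 1 0 0 0

Derivation:
Roots: I
Mark I: refs=null, marked=I
Unmarked (collected): A B C D E F G H J K L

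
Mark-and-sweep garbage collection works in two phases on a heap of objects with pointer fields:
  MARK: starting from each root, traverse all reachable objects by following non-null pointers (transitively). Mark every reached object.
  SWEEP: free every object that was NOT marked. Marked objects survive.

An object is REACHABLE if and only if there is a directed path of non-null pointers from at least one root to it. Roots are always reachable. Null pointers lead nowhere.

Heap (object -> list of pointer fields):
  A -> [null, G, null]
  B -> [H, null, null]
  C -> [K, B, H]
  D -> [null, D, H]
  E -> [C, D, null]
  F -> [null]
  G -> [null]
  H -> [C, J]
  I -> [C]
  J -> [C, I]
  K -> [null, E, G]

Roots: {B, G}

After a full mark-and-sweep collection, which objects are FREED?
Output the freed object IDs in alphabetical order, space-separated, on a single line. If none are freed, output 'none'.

Answer: A F

Derivation:
Roots: B G
Mark B: refs=H null null, marked=B
Mark G: refs=null, marked=B G
Mark H: refs=C J, marked=B G H
Mark C: refs=K B H, marked=B C G H
Mark J: refs=C I, marked=B C G H J
Mark K: refs=null E G, marked=B C G H J K
Mark I: refs=C, marked=B C G H I J K
Mark E: refs=C D null, marked=B C E G H I J K
Mark D: refs=null D H, marked=B C D E G H I J K
Unmarked (collected): A F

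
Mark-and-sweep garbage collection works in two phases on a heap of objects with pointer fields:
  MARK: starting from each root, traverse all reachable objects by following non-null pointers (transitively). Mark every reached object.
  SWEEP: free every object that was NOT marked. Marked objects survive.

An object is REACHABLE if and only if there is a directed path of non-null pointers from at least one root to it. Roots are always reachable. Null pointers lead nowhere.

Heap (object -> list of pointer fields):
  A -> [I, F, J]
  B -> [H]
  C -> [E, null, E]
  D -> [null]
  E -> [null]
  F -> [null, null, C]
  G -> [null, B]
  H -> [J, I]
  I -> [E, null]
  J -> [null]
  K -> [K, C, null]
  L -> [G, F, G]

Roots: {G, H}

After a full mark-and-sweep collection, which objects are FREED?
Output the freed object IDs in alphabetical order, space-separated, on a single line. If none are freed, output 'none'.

Roots: G H
Mark G: refs=null B, marked=G
Mark H: refs=J I, marked=G H
Mark B: refs=H, marked=B G H
Mark J: refs=null, marked=B G H J
Mark I: refs=E null, marked=B G H I J
Mark E: refs=null, marked=B E G H I J
Unmarked (collected): A C D F K L

Answer: A C D F K L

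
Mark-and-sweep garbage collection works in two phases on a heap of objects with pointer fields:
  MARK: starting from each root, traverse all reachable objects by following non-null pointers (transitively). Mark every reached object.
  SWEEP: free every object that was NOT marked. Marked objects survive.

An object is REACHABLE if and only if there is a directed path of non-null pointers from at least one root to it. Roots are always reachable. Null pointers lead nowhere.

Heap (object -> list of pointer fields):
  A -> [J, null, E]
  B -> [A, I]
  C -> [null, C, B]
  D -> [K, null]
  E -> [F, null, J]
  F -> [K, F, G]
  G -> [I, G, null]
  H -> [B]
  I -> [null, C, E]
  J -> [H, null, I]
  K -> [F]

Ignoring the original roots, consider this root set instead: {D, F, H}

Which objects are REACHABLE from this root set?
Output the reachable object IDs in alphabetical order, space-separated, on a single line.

Roots: D F H
Mark D: refs=K null, marked=D
Mark F: refs=K F G, marked=D F
Mark H: refs=B, marked=D F H
Mark K: refs=F, marked=D F H K
Mark G: refs=I G null, marked=D F G H K
Mark B: refs=A I, marked=B D F G H K
Mark I: refs=null C E, marked=B D F G H I K
Mark A: refs=J null E, marked=A B D F G H I K
Mark C: refs=null C B, marked=A B C D F G H I K
Mark E: refs=F null J, marked=A B C D E F G H I K
Mark J: refs=H null I, marked=A B C D E F G H I J K
Unmarked (collected): (none)

Answer: A B C D E F G H I J K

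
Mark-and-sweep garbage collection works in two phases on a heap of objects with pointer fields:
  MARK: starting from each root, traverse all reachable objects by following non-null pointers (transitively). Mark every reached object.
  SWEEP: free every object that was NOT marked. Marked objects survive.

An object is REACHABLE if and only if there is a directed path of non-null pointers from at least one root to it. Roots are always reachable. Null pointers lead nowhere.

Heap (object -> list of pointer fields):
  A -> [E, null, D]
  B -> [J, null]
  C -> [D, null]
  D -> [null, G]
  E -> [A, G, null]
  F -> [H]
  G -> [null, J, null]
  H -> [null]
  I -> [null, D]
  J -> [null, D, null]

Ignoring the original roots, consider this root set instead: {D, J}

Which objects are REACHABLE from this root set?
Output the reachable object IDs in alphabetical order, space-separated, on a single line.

Roots: D J
Mark D: refs=null G, marked=D
Mark J: refs=null D null, marked=D J
Mark G: refs=null J null, marked=D G J
Unmarked (collected): A B C E F H I

Answer: D G J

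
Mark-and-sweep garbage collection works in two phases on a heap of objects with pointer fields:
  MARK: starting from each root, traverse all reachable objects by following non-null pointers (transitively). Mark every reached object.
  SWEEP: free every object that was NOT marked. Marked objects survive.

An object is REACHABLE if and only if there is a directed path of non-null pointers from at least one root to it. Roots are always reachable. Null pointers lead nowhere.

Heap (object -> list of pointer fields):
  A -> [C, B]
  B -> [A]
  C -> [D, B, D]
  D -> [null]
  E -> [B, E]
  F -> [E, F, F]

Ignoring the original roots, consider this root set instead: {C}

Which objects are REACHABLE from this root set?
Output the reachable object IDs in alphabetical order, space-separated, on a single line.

Answer: A B C D

Derivation:
Roots: C
Mark C: refs=D B D, marked=C
Mark D: refs=null, marked=C D
Mark B: refs=A, marked=B C D
Mark A: refs=C B, marked=A B C D
Unmarked (collected): E F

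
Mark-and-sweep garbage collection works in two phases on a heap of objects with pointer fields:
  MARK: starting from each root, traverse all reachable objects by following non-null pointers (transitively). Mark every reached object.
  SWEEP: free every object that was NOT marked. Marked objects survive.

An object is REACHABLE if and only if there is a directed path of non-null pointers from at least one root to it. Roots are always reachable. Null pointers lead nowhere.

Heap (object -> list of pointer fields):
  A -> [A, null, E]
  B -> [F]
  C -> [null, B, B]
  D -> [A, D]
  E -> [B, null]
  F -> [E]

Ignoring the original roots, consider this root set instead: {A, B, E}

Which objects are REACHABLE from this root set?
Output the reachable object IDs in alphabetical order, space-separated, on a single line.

Answer: A B E F

Derivation:
Roots: A B E
Mark A: refs=A null E, marked=A
Mark B: refs=F, marked=A B
Mark E: refs=B null, marked=A B E
Mark F: refs=E, marked=A B E F
Unmarked (collected): C D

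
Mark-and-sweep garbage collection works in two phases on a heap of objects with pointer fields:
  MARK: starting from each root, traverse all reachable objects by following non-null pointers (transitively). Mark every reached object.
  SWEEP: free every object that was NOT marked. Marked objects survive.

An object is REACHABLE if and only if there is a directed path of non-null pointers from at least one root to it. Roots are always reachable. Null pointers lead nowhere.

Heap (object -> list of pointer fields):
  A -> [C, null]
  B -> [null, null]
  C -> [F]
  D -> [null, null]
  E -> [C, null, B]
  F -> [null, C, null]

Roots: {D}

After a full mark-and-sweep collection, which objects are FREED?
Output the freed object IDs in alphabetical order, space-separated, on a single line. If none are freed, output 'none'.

Roots: D
Mark D: refs=null null, marked=D
Unmarked (collected): A B C E F

Answer: A B C E F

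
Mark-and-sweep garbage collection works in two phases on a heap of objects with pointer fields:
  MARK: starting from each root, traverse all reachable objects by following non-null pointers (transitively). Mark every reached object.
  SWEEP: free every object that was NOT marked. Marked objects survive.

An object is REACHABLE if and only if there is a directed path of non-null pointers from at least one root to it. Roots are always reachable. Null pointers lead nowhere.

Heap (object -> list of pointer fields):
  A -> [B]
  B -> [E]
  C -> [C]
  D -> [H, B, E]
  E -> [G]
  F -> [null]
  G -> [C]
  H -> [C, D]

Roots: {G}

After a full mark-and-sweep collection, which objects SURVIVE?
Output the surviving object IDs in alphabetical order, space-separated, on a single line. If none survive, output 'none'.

Roots: G
Mark G: refs=C, marked=G
Mark C: refs=C, marked=C G
Unmarked (collected): A B D E F H

Answer: C G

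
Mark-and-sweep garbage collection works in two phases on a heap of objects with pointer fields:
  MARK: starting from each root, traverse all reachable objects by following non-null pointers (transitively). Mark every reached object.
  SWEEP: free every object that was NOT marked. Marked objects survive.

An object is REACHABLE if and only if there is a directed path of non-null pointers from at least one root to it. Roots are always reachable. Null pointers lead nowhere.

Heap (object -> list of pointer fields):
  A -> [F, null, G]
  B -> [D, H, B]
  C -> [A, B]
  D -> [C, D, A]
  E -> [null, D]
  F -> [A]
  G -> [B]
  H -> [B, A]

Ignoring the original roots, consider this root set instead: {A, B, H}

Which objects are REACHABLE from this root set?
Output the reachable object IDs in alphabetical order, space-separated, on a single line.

Answer: A B C D F G H

Derivation:
Roots: A B H
Mark A: refs=F null G, marked=A
Mark B: refs=D H B, marked=A B
Mark H: refs=B A, marked=A B H
Mark F: refs=A, marked=A B F H
Mark G: refs=B, marked=A B F G H
Mark D: refs=C D A, marked=A B D F G H
Mark C: refs=A B, marked=A B C D F G H
Unmarked (collected): E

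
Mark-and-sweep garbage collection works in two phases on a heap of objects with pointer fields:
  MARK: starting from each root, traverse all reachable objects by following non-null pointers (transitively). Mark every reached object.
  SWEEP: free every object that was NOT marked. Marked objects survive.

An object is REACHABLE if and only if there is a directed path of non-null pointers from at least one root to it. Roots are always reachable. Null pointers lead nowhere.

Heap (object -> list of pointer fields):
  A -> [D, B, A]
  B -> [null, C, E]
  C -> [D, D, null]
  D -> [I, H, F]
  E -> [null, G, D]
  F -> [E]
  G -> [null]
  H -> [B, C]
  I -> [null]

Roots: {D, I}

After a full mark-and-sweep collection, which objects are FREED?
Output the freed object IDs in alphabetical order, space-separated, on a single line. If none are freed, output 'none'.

Roots: D I
Mark D: refs=I H F, marked=D
Mark I: refs=null, marked=D I
Mark H: refs=B C, marked=D H I
Mark F: refs=E, marked=D F H I
Mark B: refs=null C E, marked=B D F H I
Mark C: refs=D D null, marked=B C D F H I
Mark E: refs=null G D, marked=B C D E F H I
Mark G: refs=null, marked=B C D E F G H I
Unmarked (collected): A

Answer: A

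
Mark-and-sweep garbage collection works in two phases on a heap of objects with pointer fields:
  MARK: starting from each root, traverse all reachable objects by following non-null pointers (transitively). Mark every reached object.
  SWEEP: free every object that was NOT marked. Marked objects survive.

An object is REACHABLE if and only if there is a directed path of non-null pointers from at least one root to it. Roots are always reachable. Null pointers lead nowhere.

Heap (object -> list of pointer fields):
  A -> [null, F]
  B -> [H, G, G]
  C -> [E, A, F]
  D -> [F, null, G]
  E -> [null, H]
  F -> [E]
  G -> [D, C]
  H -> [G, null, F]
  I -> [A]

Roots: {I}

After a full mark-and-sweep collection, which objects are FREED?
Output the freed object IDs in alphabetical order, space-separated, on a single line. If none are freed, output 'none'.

Answer: B

Derivation:
Roots: I
Mark I: refs=A, marked=I
Mark A: refs=null F, marked=A I
Mark F: refs=E, marked=A F I
Mark E: refs=null H, marked=A E F I
Mark H: refs=G null F, marked=A E F H I
Mark G: refs=D C, marked=A E F G H I
Mark D: refs=F null G, marked=A D E F G H I
Mark C: refs=E A F, marked=A C D E F G H I
Unmarked (collected): B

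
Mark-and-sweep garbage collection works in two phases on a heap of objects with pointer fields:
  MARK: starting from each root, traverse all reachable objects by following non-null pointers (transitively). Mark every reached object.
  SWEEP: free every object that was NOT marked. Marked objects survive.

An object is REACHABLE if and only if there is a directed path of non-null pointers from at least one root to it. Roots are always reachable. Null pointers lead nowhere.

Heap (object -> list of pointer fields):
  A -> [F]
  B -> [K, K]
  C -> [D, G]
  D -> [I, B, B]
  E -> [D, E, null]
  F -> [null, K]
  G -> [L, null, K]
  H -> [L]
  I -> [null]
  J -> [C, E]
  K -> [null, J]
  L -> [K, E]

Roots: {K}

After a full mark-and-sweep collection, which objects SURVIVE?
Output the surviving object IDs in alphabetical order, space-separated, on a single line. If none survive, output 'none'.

Roots: K
Mark K: refs=null J, marked=K
Mark J: refs=C E, marked=J K
Mark C: refs=D G, marked=C J K
Mark E: refs=D E null, marked=C E J K
Mark D: refs=I B B, marked=C D E J K
Mark G: refs=L null K, marked=C D E G J K
Mark I: refs=null, marked=C D E G I J K
Mark B: refs=K K, marked=B C D E G I J K
Mark L: refs=K E, marked=B C D E G I J K L
Unmarked (collected): A F H

Answer: B C D E G I J K L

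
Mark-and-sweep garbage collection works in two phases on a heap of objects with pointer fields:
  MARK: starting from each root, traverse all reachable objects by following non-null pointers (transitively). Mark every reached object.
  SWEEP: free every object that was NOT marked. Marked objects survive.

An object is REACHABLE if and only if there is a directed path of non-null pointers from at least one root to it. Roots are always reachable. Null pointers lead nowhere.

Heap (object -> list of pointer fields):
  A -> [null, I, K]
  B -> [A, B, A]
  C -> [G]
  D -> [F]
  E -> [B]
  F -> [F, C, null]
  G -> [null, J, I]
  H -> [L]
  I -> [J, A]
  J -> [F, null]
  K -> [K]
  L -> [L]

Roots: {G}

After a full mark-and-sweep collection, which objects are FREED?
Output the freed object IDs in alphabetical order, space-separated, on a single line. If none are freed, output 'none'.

Answer: B D E H L

Derivation:
Roots: G
Mark G: refs=null J I, marked=G
Mark J: refs=F null, marked=G J
Mark I: refs=J A, marked=G I J
Mark F: refs=F C null, marked=F G I J
Mark A: refs=null I K, marked=A F G I J
Mark C: refs=G, marked=A C F G I J
Mark K: refs=K, marked=A C F G I J K
Unmarked (collected): B D E H L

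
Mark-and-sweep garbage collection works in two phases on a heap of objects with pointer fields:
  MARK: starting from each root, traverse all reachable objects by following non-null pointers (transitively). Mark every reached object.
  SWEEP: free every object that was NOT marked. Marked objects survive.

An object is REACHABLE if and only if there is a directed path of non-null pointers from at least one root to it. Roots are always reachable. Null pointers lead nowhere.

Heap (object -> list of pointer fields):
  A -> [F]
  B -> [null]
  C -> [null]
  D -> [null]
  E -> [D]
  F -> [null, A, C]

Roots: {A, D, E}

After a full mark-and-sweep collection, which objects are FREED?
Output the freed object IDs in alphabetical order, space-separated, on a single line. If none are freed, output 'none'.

Roots: A D E
Mark A: refs=F, marked=A
Mark D: refs=null, marked=A D
Mark E: refs=D, marked=A D E
Mark F: refs=null A C, marked=A D E F
Mark C: refs=null, marked=A C D E F
Unmarked (collected): B

Answer: B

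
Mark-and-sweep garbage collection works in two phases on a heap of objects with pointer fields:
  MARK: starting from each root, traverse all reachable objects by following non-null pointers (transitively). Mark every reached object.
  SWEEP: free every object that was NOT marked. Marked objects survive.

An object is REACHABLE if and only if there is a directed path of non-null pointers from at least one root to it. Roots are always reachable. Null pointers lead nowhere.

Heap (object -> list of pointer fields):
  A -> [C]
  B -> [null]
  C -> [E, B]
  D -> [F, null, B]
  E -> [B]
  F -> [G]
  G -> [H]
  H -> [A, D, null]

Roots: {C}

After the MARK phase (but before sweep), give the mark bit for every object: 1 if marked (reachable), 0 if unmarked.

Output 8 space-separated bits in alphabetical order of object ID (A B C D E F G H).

Roots: C
Mark C: refs=E B, marked=C
Mark E: refs=B, marked=C E
Mark B: refs=null, marked=B C E
Unmarked (collected): A D F G H

Answer: 0 1 1 0 1 0 0 0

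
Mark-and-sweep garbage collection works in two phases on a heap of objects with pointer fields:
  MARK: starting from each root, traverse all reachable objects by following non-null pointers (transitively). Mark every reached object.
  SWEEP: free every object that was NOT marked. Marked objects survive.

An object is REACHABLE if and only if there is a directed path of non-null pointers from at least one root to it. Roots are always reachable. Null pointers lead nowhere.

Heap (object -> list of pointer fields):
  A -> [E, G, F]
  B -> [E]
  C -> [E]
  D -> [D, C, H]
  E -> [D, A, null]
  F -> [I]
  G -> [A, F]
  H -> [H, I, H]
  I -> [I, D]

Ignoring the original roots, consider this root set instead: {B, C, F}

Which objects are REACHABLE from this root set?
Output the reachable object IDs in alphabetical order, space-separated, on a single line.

Answer: A B C D E F G H I

Derivation:
Roots: B C F
Mark B: refs=E, marked=B
Mark C: refs=E, marked=B C
Mark F: refs=I, marked=B C F
Mark E: refs=D A null, marked=B C E F
Mark I: refs=I D, marked=B C E F I
Mark D: refs=D C H, marked=B C D E F I
Mark A: refs=E G F, marked=A B C D E F I
Mark H: refs=H I H, marked=A B C D E F H I
Mark G: refs=A F, marked=A B C D E F G H I
Unmarked (collected): (none)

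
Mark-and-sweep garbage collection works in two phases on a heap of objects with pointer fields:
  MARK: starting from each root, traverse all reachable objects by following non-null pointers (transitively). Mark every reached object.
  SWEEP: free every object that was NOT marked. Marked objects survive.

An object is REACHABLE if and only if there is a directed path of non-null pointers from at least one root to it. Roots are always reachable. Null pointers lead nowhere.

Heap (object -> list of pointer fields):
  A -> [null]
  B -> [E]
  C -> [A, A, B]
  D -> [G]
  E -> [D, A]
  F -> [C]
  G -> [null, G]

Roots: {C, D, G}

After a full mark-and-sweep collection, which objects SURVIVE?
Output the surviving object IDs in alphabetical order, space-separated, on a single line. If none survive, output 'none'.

Roots: C D G
Mark C: refs=A A B, marked=C
Mark D: refs=G, marked=C D
Mark G: refs=null G, marked=C D G
Mark A: refs=null, marked=A C D G
Mark B: refs=E, marked=A B C D G
Mark E: refs=D A, marked=A B C D E G
Unmarked (collected): F

Answer: A B C D E G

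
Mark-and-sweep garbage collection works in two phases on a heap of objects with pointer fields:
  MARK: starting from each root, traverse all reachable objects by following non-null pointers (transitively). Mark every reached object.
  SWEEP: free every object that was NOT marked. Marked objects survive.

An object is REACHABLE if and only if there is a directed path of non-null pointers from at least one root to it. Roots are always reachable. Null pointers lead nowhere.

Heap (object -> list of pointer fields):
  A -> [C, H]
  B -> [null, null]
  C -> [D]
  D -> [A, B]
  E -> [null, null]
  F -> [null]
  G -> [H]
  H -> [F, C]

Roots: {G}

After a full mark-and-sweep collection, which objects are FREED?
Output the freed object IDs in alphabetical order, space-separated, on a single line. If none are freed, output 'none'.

Answer: E

Derivation:
Roots: G
Mark G: refs=H, marked=G
Mark H: refs=F C, marked=G H
Mark F: refs=null, marked=F G H
Mark C: refs=D, marked=C F G H
Mark D: refs=A B, marked=C D F G H
Mark A: refs=C H, marked=A C D F G H
Mark B: refs=null null, marked=A B C D F G H
Unmarked (collected): E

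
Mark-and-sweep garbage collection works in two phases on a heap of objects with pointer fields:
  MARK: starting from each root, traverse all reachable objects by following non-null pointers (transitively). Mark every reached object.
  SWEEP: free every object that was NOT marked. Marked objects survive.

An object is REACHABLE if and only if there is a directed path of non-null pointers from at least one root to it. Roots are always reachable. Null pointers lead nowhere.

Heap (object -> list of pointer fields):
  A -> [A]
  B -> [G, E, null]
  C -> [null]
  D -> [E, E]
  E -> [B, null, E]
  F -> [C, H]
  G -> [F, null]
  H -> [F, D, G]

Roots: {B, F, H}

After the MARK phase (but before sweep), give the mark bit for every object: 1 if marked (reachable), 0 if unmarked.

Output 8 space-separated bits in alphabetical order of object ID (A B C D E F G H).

Answer: 0 1 1 1 1 1 1 1

Derivation:
Roots: B F H
Mark B: refs=G E null, marked=B
Mark F: refs=C H, marked=B F
Mark H: refs=F D G, marked=B F H
Mark G: refs=F null, marked=B F G H
Mark E: refs=B null E, marked=B E F G H
Mark C: refs=null, marked=B C E F G H
Mark D: refs=E E, marked=B C D E F G H
Unmarked (collected): A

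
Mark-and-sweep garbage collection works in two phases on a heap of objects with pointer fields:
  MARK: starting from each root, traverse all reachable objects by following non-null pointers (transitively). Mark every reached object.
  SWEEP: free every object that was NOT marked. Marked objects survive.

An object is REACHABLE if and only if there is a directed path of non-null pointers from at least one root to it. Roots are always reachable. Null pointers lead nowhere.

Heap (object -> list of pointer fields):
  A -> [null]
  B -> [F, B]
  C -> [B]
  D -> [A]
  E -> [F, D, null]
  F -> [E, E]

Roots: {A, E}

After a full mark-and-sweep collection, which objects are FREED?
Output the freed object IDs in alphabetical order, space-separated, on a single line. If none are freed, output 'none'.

Answer: B C

Derivation:
Roots: A E
Mark A: refs=null, marked=A
Mark E: refs=F D null, marked=A E
Mark F: refs=E E, marked=A E F
Mark D: refs=A, marked=A D E F
Unmarked (collected): B C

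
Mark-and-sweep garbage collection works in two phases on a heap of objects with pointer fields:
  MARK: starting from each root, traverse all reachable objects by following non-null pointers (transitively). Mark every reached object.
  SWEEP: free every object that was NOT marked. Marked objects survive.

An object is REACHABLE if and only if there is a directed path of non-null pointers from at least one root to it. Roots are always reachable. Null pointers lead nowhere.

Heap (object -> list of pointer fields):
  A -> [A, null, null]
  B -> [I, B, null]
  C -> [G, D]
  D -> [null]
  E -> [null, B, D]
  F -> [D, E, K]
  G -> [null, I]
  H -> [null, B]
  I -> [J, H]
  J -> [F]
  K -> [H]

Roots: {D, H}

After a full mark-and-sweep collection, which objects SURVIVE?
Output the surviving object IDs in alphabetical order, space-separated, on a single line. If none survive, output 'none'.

Roots: D H
Mark D: refs=null, marked=D
Mark H: refs=null B, marked=D H
Mark B: refs=I B null, marked=B D H
Mark I: refs=J H, marked=B D H I
Mark J: refs=F, marked=B D H I J
Mark F: refs=D E K, marked=B D F H I J
Mark E: refs=null B D, marked=B D E F H I J
Mark K: refs=H, marked=B D E F H I J K
Unmarked (collected): A C G

Answer: B D E F H I J K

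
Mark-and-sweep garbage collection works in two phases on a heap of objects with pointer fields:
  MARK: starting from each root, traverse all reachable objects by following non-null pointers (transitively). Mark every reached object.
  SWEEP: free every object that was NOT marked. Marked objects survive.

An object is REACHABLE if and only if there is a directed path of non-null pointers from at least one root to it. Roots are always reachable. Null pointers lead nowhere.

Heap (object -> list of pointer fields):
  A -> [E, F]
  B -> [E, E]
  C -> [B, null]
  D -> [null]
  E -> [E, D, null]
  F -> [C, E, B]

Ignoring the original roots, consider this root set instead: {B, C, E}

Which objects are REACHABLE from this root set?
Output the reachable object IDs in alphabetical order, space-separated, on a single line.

Roots: B C E
Mark B: refs=E E, marked=B
Mark C: refs=B null, marked=B C
Mark E: refs=E D null, marked=B C E
Mark D: refs=null, marked=B C D E
Unmarked (collected): A F

Answer: B C D E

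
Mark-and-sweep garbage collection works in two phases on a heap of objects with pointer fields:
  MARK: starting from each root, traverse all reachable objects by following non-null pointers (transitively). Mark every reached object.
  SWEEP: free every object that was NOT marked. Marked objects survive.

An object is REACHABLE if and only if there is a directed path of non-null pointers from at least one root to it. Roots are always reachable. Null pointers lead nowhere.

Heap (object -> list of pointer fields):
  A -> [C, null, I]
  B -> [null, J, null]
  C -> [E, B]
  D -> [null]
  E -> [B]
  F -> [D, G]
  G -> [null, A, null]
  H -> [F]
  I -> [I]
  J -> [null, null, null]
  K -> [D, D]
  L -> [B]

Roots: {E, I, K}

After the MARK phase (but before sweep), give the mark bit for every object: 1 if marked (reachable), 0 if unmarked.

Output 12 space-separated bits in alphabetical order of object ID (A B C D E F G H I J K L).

Answer: 0 1 0 1 1 0 0 0 1 1 1 0

Derivation:
Roots: E I K
Mark E: refs=B, marked=E
Mark I: refs=I, marked=E I
Mark K: refs=D D, marked=E I K
Mark B: refs=null J null, marked=B E I K
Mark D: refs=null, marked=B D E I K
Mark J: refs=null null null, marked=B D E I J K
Unmarked (collected): A C F G H L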